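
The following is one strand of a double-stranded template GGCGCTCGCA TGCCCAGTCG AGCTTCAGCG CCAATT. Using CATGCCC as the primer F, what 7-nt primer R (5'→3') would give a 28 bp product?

The forward primer binds at positions 9–15, so a 28 bp product ends at position 9 + 28 − 1 = 36.
The reverse primer anneals to the top strand over positions 30–36, i.e. to GCCAATT.
Its sequence written 5'→3' is the reverse complement: AATTGGC.

5'-AATTGGC-3'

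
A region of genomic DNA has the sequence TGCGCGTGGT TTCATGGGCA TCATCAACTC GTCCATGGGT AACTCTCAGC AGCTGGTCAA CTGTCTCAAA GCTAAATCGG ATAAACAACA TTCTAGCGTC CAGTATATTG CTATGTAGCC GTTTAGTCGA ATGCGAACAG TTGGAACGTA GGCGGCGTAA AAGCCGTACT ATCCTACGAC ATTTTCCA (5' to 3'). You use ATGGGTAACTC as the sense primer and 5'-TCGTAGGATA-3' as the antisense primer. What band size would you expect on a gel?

145 bp

The forward primer matches the template at positions 35–45.
Taking the reverse complement of TCGTAGGATA gives TATCCTACGA, found at positions 170–179 on the template; the primer anneals here to the top strand with its 3' end pointing upstream.
Amplicon spans positions 35–179: 145 bp.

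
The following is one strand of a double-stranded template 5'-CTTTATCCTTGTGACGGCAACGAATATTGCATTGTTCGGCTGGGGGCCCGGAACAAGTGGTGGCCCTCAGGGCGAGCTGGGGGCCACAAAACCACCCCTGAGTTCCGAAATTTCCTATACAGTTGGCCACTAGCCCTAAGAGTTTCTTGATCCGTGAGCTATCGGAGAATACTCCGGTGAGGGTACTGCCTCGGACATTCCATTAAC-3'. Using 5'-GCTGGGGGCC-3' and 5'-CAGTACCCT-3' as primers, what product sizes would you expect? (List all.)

The forward primer GCTGGGGGCC matches the top strand at positions 39–48, 76–85.
The reverse primer's reverse complement is AGGGTACTG, matching at positions 180–188.
Each forward site pairs with the reverse site to give a product ending at position 188: sizes 150, 113 bp.

150 bp, 113 bp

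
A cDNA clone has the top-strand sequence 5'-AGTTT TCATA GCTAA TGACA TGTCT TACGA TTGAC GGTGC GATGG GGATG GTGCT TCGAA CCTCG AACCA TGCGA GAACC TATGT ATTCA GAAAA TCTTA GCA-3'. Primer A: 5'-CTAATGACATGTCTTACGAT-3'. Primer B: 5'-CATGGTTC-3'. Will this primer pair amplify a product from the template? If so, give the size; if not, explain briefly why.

Primer A (CTAATGACATGTCTTACGAT) matches the top strand at positions 12–31; it acts as a forward primer.
Primer B's reverse complement is GAACCATG, matching the top strand at positions 65–72; it acts as a reverse primer.
The 3' ends face each other across positions 12–72, giving a 61 bp product.

Yes — a 61 bp product.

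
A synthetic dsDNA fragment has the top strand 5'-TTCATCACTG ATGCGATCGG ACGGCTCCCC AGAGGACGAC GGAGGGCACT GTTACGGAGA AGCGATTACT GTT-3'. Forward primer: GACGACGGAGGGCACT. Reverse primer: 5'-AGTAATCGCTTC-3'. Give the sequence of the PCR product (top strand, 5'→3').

5'-GACGACGGAGGGCACTGTTACGGAGAAGCGATTACT-3'

The forward primer matches the template at positions 35–50.
Taking the reverse complement of AGTAATCGCTTC gives GAAGCGATTACT, found at positions 59–70 on the template; the primer anneals here to the top strand with its 3' end pointing upstream.
The product is the template from position 35 through 70 (36 bp).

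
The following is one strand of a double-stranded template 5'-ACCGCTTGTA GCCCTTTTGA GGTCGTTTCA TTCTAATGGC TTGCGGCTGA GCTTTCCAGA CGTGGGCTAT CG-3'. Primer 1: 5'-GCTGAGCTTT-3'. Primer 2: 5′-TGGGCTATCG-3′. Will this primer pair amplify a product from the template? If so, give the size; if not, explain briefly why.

No product — both primers anneal to the same strand and extend in the same direction.

Primer 1 (GCTGAGCTTT) matches the top strand at positions 46–55 (3' end points downstream).
Primer 2 (TGGGCTATCG) also matches the top strand directly, at positions 63–72 — its reverse complement CGATAGCCCA is not present.
Both primers anneal to the bottom strand with 3' ends pointing the same way, so neither can prime synthesis back toward the other.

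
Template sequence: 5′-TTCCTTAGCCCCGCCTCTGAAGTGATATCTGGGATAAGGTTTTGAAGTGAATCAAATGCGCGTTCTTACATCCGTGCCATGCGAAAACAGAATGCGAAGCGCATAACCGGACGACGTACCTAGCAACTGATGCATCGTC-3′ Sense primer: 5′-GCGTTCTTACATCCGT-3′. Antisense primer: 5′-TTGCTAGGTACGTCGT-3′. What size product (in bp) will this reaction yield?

Forward primer GCGTTCTTACATCCGT is found on the top strand at positions 60–75.
Reverse complement of the reverse primer: ACGACGTACCTAGCAA. This occurs on the top strand at positions 111–126.
The product runs from position 60 to position 126, so its length is 126 − 60 + 1 = 67 bp.

67 bp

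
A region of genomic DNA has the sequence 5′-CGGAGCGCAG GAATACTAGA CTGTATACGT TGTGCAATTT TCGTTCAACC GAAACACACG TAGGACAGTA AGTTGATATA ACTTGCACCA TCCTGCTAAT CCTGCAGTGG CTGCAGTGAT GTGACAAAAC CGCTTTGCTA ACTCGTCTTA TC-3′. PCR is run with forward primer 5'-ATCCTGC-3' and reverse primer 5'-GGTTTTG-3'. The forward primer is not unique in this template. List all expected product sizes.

The forward primer ATCCTGC matches the top strand at positions 90–96, 99–105.
The reverse primer's reverse complement is CAAAACC, matching at positions 125–131.
Each forward site pairs with the reverse site to give a product ending at position 131: sizes 42, 33 bp.

42 bp, 33 bp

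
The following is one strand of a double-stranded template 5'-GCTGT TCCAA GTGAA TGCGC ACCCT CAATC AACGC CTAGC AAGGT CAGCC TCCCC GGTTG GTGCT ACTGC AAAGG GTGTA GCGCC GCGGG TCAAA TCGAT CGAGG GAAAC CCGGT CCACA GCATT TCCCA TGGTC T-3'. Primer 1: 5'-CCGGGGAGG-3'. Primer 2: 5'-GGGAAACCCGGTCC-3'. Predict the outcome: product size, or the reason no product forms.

Primer 1 (CCGGGGAGG) has reverse complement CCTCCCCGG, which matches the top strand at positions 49–57; primer 1 anneals to the top strand there with its 3' end pointing upstream toward position 49.
Primer 2 (GGGAAACCCGGTCC) matches the top strand directly at positions 104–117; it anneals to the bottom strand with its 3' end pointing downstream toward position 117.
The 3' ends diverge (primer 1 extends toward position 1, primer 2 toward position 136), so the primers never converge on a shared product.

No product — the primers' 3' ends point away from each other.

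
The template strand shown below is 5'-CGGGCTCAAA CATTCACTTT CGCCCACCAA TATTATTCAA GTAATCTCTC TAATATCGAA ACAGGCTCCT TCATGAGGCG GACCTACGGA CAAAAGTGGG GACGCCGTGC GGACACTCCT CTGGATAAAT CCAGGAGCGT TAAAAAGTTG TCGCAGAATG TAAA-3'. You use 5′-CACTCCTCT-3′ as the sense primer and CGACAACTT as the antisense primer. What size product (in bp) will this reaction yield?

40 bp

The forward primer matches the template at positions 114–122.
Reverse complement of the reverse primer: AAGTTGTCG. This occurs on the top strand at positions 145–153.
Amplicon spans positions 114–153: 40 bp.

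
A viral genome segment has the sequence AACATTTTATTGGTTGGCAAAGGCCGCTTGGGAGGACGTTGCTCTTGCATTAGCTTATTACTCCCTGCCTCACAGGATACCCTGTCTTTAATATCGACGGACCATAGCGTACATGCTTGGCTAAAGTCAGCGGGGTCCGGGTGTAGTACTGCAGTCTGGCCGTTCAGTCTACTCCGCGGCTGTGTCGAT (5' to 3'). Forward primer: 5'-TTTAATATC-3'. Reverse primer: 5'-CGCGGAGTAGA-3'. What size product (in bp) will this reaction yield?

92 bp

The forward primer matches the template at positions 87–95.
The reverse primer's reverse complement is TCTACTCCGCG, which matches the template at positions 168–178.
Amplicon spans positions 87–178: 92 bp.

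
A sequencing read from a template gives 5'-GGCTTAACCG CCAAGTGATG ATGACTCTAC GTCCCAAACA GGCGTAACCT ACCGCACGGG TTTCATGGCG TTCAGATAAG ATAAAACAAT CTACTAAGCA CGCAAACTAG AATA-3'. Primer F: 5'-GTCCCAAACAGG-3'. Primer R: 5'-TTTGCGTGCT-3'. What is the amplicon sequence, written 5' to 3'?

5'-GTCCCAAACAGGCGTAACCTACCGCACGGGTTTCATGGCGTTCAGATAAGATAAAACAATCTACTAAGCACGCAAA-3'

Scanning the template, GTCCCAAACAGG occurs at positions 31–42; this primer anneals to the bottom strand there with its 3' end pointing downstream.
Reverse complement of the reverse primer: AGCACGCAAA. This occurs on the top strand at positions 97–106.
The product is the template from position 31 through 106 (76 bp).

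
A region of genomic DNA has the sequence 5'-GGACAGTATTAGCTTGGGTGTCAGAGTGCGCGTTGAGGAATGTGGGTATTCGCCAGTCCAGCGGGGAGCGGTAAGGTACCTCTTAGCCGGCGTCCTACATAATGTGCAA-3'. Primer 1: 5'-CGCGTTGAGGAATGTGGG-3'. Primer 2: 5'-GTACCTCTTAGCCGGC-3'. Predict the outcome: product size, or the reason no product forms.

Primer 1 (CGCGTTGAGGAATGTGGG) matches the top strand at positions 29–46 (3' end points downstream).
Primer 2 (GTACCTCTTAGCCGGC) also matches the top strand directly, at positions 76–91 — its reverse complement GCCGGCTAAGAGGTAC is not present.
Both primers anneal to the bottom strand with 3' ends pointing the same way, so neither can prime synthesis back toward the other.

No product — both primers anneal to the same strand and extend in the same direction.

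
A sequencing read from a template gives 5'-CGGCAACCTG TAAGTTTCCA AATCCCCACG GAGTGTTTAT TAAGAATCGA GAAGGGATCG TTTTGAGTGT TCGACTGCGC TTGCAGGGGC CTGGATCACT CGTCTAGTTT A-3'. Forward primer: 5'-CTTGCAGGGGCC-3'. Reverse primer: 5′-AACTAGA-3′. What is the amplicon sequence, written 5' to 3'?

5'-CTTGCAGGGGCCTGGATCACTCGTCTAGTT-3'

Scanning the template, CTTGCAGGGGCC occurs at positions 80–91; this primer anneals to the bottom strand there with its 3' end pointing downstream.
Taking the reverse complement of AACTAGA gives TCTAGTT, found at positions 103–109 on the template; the primer anneals here to the top strand with its 3' end pointing upstream.
The product is the template from position 80 through 109 (30 bp).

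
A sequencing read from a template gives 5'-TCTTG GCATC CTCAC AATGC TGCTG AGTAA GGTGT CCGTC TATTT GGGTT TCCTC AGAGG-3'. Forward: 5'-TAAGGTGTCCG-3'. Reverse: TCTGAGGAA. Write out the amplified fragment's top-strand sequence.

5'-TAAGGTGTCCGTCTATTTGGGTTTCCTCAGA-3'

The forward primer matches the template at positions 28–38.
Taking the reverse complement of TCTGAGGAA gives TTCCTCAGA, found at positions 50–58 on the template; the primer anneals here to the top strand with its 3' end pointing upstream.
The product is the template from position 28 through 58 (31 bp).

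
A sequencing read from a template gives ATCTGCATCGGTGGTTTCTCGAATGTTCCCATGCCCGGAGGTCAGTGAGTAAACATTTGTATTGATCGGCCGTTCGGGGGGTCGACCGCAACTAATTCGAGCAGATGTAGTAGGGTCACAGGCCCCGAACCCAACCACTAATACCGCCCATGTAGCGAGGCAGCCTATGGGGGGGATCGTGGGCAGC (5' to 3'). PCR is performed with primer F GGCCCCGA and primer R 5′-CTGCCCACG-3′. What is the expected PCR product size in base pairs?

66 bp

Scanning the template, GGCCCCGA occurs at positions 121–128; this primer anneals to the bottom strand there with its 3' end pointing downstream.
Taking the reverse complement of CTGCCCACG gives CGTGGGCAG, found at positions 178–186 on the template; the primer anneals here to the top strand with its 3' end pointing upstream.
The product runs from position 121 to position 186, so its length is 186 − 121 + 1 = 66 bp.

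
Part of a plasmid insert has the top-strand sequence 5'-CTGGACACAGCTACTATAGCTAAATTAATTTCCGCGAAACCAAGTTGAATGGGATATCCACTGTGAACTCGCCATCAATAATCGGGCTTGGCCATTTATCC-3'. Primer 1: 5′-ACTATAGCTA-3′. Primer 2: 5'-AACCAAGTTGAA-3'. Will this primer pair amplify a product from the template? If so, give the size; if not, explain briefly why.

No product — both primers anneal to the same strand and extend in the same direction.

Primer 1 (ACTATAGCTA) matches the top strand at positions 13–22 (3' end points downstream).
Primer 2 (AACCAAGTTGAA) also matches the top strand directly, at positions 38–49 — its reverse complement TTCAACTTGGTT is not present.
Both primers anneal to the bottom strand with 3' ends pointing the same way, so neither can prime synthesis back toward the other.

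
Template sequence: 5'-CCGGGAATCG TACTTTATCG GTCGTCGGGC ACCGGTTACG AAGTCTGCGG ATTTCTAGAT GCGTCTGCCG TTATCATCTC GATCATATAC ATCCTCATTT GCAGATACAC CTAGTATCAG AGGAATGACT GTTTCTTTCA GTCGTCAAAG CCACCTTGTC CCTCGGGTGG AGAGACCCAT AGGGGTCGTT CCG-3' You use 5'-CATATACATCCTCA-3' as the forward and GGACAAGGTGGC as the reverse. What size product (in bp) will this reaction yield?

Scanning the template, CATATACATCCTCA occurs at positions 84–97; this primer anneals to the bottom strand there with its 3' end pointing downstream.
Taking the reverse complement of GGACAAGGTGGC gives GCCACCTTGTCC, found at positions 150–161 on the template; the primer anneals here to the top strand with its 3' end pointing upstream.
Product length = (reverse-primer end) − (forward-primer start) + 1 = 161 − 84 + 1 = 78 bp.

78 bp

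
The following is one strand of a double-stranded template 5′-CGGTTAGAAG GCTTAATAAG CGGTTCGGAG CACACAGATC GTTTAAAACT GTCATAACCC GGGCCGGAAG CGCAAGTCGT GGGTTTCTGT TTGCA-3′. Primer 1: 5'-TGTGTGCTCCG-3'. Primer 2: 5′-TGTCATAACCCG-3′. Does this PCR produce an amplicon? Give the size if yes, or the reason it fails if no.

No product — the primers' 3' ends point away from each other.

Primer 1 (TGTGTGCTCCG) has reverse complement CGGAGCACACA, which matches the top strand at positions 26–36; primer 1 anneals to the top strand there with its 3' end pointing upstream toward position 26.
Primer 2 (TGTCATAACCCG) matches the top strand directly at positions 50–61; it anneals to the bottom strand with its 3' end pointing downstream toward position 61.
The 3' ends diverge (primer 1 extends toward position 1, primer 2 toward position 95), so the primers never converge on a shared product.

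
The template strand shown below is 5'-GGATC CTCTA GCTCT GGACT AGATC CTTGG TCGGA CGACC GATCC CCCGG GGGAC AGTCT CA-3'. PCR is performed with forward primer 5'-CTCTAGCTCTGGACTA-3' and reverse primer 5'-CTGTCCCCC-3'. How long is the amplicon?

52 bp

Scanning the template, CTCTAGCTCTGGACTA occurs at positions 6–21; this primer anneals to the bottom strand there with its 3' end pointing downstream.
Reverse complement of the reverse primer: GGGGGACAG. This occurs on the top strand at positions 49–57.
Amplicon spans positions 6–57: 52 bp.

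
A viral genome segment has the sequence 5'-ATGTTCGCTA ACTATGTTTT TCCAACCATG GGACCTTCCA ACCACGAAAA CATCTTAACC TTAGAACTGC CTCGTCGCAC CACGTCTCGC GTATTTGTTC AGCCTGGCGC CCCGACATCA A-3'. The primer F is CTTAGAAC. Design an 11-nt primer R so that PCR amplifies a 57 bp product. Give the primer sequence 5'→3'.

5'-GTCGGGGCGCC-3'

The forward primer binds at positions 60–67, so a 57 bp product ends at position 60 + 57 − 1 = 116.
The reverse primer anneals to the top strand over positions 106–116, i.e. to GGCGCCCCGAC.
Its sequence written 5'→3' is the reverse complement: GTCGGGGCGCC.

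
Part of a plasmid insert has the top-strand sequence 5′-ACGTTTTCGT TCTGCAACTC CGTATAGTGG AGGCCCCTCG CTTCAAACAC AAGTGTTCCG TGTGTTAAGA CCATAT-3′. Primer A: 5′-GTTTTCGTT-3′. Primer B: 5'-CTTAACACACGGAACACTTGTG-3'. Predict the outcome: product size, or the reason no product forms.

Yes — a 67 bp product.

Primer A (GTTTTCGTT) matches the top strand at positions 3–11; it acts as a forward primer.
Primer B's reverse complement is CACAAGTGTTCCGTGTGTTAAG, matching the top strand at positions 48–69; it acts as a reverse primer.
The 3' ends face each other across positions 3–69, giving a 67 bp product.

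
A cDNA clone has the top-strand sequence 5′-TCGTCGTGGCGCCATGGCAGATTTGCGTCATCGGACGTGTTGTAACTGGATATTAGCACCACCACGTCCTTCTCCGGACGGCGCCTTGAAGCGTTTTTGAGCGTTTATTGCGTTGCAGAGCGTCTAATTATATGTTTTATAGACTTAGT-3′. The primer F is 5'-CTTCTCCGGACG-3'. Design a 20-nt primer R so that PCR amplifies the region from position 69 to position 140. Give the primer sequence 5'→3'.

5'-ATAAAACATATAATTAGACG-3'

The product's 3' end on the top strand is position 140.
The reverse primer anneals to the top strand over positions 121–140, i.e. to CGTCTAATTATATGTTTTAT.
Its sequence written 5'→3' is the reverse complement: ATAAAACATATAATTAGACG.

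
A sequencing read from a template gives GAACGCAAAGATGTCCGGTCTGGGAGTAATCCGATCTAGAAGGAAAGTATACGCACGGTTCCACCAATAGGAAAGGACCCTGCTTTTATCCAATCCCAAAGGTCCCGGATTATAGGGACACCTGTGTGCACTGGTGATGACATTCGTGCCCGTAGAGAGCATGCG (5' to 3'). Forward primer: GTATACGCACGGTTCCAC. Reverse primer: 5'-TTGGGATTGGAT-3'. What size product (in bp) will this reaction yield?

53 bp

Scanning the template, GTATACGCACGGTTCCAC occurs at positions 47–64; this primer anneals to the bottom strand there with its 3' end pointing downstream.
Reverse complement of the reverse primer: ATCCAATCCCAA. This occurs on the top strand at positions 88–99.
Amplicon spans positions 47–99: 53 bp.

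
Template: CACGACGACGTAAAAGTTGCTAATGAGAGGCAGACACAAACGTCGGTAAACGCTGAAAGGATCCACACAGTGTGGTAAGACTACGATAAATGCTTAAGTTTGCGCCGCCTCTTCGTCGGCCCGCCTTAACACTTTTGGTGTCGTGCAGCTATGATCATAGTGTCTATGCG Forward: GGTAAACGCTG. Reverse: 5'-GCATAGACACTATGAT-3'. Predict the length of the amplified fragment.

125 bp

Scanning the template, GGTAAACGCTG occurs at positions 45–55; this primer anneals to the bottom strand there with its 3' end pointing downstream.
Reverse complement of the reverse primer: ATCATAGTGTCTATGC. This occurs on the top strand at positions 154–169.
Amplicon spans positions 45–169: 125 bp.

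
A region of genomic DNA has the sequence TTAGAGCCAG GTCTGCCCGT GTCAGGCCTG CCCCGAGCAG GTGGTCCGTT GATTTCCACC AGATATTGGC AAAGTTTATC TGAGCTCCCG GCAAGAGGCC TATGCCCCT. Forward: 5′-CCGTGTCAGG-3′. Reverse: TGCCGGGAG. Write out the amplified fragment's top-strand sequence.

Forward primer CCGTGTCAGG is found on the top strand at positions 17–26.
Reverse complement of the reverse primer: CTCCCGGCA. This occurs on the top strand at positions 85–93.
The product is the template from position 17 through 93 (77 bp).

5'-CCGTGTCAGGCCTGCCCCGAGCAGGTGGTCCGTTGATTTCCACCAGATATTGGCAAAGTTTATCTGAGCTCCCGGCA-3'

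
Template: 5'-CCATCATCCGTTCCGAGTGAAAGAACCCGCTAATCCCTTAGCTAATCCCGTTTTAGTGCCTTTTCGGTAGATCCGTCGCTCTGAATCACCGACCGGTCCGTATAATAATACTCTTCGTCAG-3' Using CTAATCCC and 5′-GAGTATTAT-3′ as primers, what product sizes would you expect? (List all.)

The forward primer CTAATCCC matches the top strand at positions 30–37, 42–49.
The reverse primer's reverse complement is ATAATACTC, matching at positions 105–113.
Each forward site pairs with the reverse site to give a product ending at position 113: sizes 84, 72 bp.

84 bp, 72 bp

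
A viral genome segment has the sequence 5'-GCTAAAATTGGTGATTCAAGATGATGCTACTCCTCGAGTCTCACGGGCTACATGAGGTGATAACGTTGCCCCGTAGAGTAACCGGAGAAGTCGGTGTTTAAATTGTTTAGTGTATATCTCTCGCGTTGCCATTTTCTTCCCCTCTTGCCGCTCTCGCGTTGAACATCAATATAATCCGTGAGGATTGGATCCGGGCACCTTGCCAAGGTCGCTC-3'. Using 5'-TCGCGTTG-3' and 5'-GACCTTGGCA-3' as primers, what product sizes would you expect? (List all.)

The forward primer TCGCGTTG matches the top strand at positions 121–128, 154–161.
The reverse primer's reverse complement is TGCCAAGGTC, matching at positions 201–210.
Each forward site pairs with the reverse site to give a product ending at position 210: sizes 90, 57 bp.

90 bp, 57 bp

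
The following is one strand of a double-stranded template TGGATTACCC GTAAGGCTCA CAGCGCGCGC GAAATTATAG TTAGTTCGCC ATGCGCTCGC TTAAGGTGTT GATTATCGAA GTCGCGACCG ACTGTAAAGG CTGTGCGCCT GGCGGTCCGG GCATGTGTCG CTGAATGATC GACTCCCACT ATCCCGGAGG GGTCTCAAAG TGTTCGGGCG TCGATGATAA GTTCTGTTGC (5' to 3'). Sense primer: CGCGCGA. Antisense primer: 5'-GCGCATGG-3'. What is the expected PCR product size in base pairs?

Forward primer CGCGCGA is found on the top strand at positions 26–32.
Taking the reverse complement of GCGCATGG gives CCATGCGC, found at positions 49–56 on the template; the primer anneals here to the top strand with its 3' end pointing upstream.
Product length = (reverse-primer end) − (forward-primer start) + 1 = 56 − 26 + 1 = 31 bp.

31 bp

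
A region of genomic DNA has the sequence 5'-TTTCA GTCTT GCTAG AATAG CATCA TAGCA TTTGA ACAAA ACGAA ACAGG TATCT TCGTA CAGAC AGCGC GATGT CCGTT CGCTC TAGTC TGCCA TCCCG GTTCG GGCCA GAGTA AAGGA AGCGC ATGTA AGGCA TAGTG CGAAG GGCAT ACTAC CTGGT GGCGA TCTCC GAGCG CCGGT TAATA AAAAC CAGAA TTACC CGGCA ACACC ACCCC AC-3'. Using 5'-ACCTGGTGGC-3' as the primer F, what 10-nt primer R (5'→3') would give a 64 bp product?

5'-GTGGGGTGGT-3'

The forward primer binds at positions 154–163, so a 64 bp product ends at position 154 + 64 − 1 = 217.
The reverse primer anneals to the top strand over positions 208–217, i.e. to ACCACCCCAC.
Its sequence written 5'→3' is the reverse complement: GTGGGGTGGT.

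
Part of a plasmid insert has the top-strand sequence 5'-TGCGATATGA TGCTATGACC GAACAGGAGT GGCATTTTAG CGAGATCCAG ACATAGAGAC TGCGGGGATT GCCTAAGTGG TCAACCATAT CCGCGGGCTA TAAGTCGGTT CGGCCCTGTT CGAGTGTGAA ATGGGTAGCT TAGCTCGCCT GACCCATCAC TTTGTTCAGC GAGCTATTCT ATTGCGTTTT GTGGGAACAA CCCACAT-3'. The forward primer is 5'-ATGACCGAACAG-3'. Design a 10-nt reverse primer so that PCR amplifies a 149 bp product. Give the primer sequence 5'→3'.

5'-AAAGTGATGG-3'

The forward primer binds at positions 15–26, so a 149 bp product ends at position 15 + 149 − 1 = 163.
The reverse primer anneals to the top strand over positions 154–163, i.e. to CCATCACTTT.
Its sequence written 5'→3' is the reverse complement: AAAGTGATGG.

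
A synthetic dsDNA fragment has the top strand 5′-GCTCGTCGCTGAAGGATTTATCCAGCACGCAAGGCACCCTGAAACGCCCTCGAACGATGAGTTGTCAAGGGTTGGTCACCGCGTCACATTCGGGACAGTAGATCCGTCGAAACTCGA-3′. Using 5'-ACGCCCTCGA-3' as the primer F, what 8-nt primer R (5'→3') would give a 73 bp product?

5'-CGAGTTTC-3'

The forward primer binds at positions 44–53, so a 73 bp product ends at position 44 + 73 − 1 = 116.
The reverse primer anneals to the top strand over positions 109–116, i.e. to GAAACTCG.
Its sequence written 5'→3' is the reverse complement: CGAGTTTC.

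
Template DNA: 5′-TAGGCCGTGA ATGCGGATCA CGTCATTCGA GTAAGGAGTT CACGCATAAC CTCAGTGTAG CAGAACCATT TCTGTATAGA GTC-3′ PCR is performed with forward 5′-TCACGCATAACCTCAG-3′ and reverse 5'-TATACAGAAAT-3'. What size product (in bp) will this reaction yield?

39 bp

The forward primer matches the template at positions 40–55.
Taking the reverse complement of TATACAGAAAT gives ATTTCTGTATA, found at positions 68–78 on the template; the primer anneals here to the top strand with its 3' end pointing upstream.
Amplicon spans positions 40–78: 39 bp.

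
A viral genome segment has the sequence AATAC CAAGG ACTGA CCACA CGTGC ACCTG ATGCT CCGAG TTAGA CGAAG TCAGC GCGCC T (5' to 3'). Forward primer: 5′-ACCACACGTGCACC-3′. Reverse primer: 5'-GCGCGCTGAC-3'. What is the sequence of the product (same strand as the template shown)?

The forward primer matches the template at positions 15–28.
Taking the reverse complement of GCGCGCTGAC gives GTCAGCGCGC, found at positions 50–59 on the template; the primer anneals here to the top strand with its 3' end pointing upstream.
The product is the template from position 15 through 59 (45 bp).

5'-ACCACACGTGCACCTGATGCTCCGAGTTAGACGAAGTCAGCGCGC-3'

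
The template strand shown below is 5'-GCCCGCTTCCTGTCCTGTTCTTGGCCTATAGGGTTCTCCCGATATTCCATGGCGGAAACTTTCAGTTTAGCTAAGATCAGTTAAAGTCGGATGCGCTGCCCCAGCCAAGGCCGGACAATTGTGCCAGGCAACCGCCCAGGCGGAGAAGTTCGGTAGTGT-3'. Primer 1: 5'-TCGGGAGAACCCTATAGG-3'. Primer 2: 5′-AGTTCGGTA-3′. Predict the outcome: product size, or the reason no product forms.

Primer 1 (TCGGGAGAACCCTATAGG) has reverse complement CCTATAGGGTTCTCCCGA, which matches the top strand at positions 25–42; primer 1 anneals to the top strand there with its 3' end pointing upstream toward position 25.
Primer 2 (AGTTCGGTA) matches the top strand directly at positions 147–155; it anneals to the bottom strand with its 3' end pointing downstream toward position 155.
The 3' ends diverge (primer 1 extends toward position 1, primer 2 toward position 159), so the primers never converge on a shared product.

No product — the primers' 3' ends point away from each other.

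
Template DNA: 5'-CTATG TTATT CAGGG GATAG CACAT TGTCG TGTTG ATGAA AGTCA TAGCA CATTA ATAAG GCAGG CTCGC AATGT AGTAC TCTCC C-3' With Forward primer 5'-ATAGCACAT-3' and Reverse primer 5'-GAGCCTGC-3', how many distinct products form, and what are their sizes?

Two products: 52 bp, 24 bp

The forward primer ATAGCACAT matches the top strand at positions 17–25, 45–53.
The reverse primer's reverse complement is GCAGGCTC, matching at positions 61–68.
Each forward site pairs with the reverse site to give a product ending at position 68: sizes 52, 24 bp.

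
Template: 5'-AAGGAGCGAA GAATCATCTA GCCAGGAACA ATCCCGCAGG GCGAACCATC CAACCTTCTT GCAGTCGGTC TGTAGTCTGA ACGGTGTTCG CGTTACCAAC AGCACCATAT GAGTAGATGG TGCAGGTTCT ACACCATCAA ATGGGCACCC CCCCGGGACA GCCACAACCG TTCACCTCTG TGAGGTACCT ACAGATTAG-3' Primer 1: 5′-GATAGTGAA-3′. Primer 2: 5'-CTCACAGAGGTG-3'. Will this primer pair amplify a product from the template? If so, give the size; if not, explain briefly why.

Primer 1 (GATAGTGAA) does not match the top strand, and its reverse complement TTCACTATC does not match either.
With no annealing site for primer 1, no amplification occurs.

No product — primer 1 has no binding site in the template.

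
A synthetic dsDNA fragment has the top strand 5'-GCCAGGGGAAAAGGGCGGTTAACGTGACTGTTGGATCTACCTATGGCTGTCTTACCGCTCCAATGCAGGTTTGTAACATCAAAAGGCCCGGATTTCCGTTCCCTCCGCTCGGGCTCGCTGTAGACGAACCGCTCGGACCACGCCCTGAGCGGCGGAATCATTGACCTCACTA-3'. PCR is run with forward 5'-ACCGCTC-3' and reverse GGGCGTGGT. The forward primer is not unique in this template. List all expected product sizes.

The forward primer ACCGCTC matches the top strand at positions 54–60, 128–134.
The reverse primer's reverse complement is ACCACGCCC, matching at positions 137–145.
Each forward site pairs with the reverse site to give a product ending at position 145: sizes 92, 18 bp.

92 bp, 18 bp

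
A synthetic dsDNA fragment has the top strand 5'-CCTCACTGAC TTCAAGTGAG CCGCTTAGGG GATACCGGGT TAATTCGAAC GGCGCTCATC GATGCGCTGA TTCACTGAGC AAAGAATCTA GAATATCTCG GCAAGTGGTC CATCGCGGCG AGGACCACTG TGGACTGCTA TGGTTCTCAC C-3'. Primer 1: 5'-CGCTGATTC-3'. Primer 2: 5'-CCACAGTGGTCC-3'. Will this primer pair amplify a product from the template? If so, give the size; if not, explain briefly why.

Primer 1 (CGCTGATTC) matches the top strand at positions 65–73; it acts as a forward primer.
Primer 2's reverse complement is GGACCACTGTGG, matching the top strand at positions 122–133; it acts as a reverse primer.
The 3' ends face each other across positions 65–133, giving a 69 bp product.

Yes — a 69 bp product.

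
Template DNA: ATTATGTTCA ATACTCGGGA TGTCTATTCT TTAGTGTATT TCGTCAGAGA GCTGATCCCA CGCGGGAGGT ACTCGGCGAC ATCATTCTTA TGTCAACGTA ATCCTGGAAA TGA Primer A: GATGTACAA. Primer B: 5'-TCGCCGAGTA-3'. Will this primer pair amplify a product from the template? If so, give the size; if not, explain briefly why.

No product — primer A has no binding site in the template.

Primer A (GATGTACAA) does not match the top strand, and its reverse complement TTGTACATC does not match either.
With no annealing site for primer A, no amplification occurs.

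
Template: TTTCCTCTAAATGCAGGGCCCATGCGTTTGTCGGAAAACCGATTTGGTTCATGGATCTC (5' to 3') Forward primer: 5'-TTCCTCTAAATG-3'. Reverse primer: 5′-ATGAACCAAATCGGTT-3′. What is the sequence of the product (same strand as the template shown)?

5'-TTCCTCTAAATGCAGGGCCCATGCGTTTGTCGGAAAACCGATTTGGTTCAT-3'

The forward primer matches the template at positions 2–13.
Reverse complement of the reverse primer: AACCGATTTGGTTCAT. This occurs on the top strand at positions 37–52.
The product is the template from position 2 through 52 (51 bp).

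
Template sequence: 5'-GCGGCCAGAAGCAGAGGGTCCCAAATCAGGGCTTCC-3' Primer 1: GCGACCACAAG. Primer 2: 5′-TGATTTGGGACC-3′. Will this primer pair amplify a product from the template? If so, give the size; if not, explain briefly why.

Primer 1 (GCGACCACAAG) does not match the top strand, and its reverse complement CTTGTGGTCGC does not match either.
With no annealing site for primer 1, no amplification occurs.

No product — primer 1 has no binding site in the template.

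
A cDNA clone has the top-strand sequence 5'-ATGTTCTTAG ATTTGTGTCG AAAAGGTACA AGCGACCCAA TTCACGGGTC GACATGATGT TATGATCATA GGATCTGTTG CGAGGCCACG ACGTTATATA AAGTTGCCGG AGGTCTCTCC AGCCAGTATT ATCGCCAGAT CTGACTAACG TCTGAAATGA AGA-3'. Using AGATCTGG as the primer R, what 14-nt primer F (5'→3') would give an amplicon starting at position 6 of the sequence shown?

The reverse primer's reverse complement CCAGATCT matches the template at positions 135–142; the product starts at position 6.
The forward primer is identical to the top strand over positions 6–19: CTTAGATTTGTGTC.

5'-CTTAGATTTGTGTC-3'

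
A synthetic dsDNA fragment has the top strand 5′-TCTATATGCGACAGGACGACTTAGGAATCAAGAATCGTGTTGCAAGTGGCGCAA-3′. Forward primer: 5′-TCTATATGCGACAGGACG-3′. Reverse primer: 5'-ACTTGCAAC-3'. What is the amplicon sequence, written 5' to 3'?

The forward primer matches the template at positions 1–18.
Reverse complement of the reverse primer: GTTGCAAGT. This occurs on the top strand at positions 39–47.
The product is the template from position 1 through 47 (47 bp).

5'-TCTATATGCGACAGGACGACTTAGGAATCAAGAATCGTGTTGCAAGT-3'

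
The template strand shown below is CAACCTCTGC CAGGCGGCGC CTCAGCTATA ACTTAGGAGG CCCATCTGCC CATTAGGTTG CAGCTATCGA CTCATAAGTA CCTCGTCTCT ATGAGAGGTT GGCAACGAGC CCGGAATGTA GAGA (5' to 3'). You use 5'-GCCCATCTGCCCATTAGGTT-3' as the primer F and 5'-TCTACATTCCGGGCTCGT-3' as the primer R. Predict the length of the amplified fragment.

Forward primer GCCCATCTGCCCATTAGGTT is found on the top strand at positions 40–59.
The reverse primer's reverse complement is ACGAGCCCGGAATGTAGA, which matches the template at positions 105–122.
Product length = (reverse-primer end) − (forward-primer start) + 1 = 122 − 40 + 1 = 83 bp.

83 bp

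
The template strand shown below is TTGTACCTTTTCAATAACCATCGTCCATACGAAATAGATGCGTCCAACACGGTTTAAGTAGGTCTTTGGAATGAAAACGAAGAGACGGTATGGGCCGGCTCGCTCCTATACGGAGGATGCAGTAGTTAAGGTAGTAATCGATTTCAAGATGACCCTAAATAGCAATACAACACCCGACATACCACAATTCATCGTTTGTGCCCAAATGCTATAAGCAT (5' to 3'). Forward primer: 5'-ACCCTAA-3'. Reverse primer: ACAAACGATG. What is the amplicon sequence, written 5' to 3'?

5'-ACCCTAAATAGCAATACAACACCCGACATACCACAATTCATCGTTTGT-3'

The forward primer matches the template at positions 152–158.
Taking the reverse complement of ACAAACGATG gives CATCGTTTGT, found at positions 190–199 on the template; the primer anneals here to the top strand with its 3' end pointing upstream.
The product is the template from position 152 through 199 (48 bp).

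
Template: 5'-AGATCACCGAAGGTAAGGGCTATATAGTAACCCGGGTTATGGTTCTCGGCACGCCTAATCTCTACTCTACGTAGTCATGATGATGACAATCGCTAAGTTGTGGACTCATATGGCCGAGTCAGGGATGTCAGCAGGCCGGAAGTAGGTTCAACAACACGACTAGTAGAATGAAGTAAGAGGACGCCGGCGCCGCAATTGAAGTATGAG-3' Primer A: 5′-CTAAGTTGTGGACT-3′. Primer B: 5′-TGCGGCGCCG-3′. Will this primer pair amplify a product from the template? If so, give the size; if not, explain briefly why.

Primer A (CTAAGTTGTGGACT) matches the top strand at positions 93–106; it acts as a forward primer.
Primer B's reverse complement is CGGCGCCGCA, matching the top strand at positions 185–194; it acts as a reverse primer.
The 3' ends face each other across positions 93–194, giving a 102 bp product.

Yes — a 102 bp product.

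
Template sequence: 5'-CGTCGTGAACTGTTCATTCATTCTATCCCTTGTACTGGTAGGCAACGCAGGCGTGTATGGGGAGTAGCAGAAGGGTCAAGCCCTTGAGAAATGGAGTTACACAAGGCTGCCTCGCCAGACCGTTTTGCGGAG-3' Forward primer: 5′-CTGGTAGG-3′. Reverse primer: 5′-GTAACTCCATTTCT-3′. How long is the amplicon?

Forward primer CTGGTAGG is found on the top strand at positions 35–42.
The reverse primer's reverse complement is AGAAATGGAGTTAC, which matches the template at positions 87–100.
The product runs from position 35 to position 100, so its length is 100 − 35 + 1 = 66 bp.

66 bp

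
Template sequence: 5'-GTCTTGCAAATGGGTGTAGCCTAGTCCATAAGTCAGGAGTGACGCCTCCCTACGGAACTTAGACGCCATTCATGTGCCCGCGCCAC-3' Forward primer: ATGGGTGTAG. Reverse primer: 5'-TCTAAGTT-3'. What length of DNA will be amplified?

54 bp

Forward primer ATGGGTGTAG is found on the top strand at positions 10–19.
Taking the reverse complement of TCTAAGTT gives AACTTAGA, found at positions 56–63 on the template; the primer anneals here to the top strand with its 3' end pointing upstream.
Amplicon spans positions 10–63: 54 bp.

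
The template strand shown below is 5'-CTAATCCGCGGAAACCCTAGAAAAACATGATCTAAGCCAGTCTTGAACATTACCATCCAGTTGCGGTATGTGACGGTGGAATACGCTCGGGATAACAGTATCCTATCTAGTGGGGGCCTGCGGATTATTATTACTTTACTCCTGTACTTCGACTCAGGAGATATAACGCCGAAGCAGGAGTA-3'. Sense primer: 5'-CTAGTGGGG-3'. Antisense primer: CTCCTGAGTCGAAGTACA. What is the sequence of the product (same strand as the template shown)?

Forward primer CTAGTGGGG is found on the top strand at positions 107–115.
Taking the reverse complement of CTCCTGAGTCGAAGTACA gives TGTACTTCGACTCAGGAG, found at positions 143–160 on the template; the primer anneals here to the top strand with its 3' end pointing upstream.
The product is the template from position 107 through 160 (54 bp).

5'-CTAGTGGGGGCCTGCGGATTATTATTACTTTACTCCTGTACTTCGACTCAGGAG-3'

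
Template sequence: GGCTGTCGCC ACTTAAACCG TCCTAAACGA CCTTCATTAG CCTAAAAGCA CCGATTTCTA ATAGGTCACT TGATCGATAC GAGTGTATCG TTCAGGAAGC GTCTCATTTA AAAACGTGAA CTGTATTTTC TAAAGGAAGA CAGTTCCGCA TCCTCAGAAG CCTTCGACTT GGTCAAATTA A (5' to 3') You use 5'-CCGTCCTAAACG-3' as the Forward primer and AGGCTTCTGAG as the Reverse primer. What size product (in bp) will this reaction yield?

146 bp

Forward primer CCGTCCTAAACG is found on the top strand at positions 18–29.
The reverse primer's reverse complement is CTCAGAAGCCT, which matches the template at positions 153–163.
The product runs from position 18 to position 163, so its length is 163 − 18 + 1 = 146 bp.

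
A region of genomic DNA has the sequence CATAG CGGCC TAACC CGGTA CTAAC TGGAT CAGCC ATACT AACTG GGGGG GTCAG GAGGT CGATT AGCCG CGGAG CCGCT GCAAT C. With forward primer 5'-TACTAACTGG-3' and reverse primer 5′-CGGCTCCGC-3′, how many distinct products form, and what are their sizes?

Two products: 60 bp, 42 bp

The forward primer TACTAACTGG matches the top strand at positions 19–28, 37–46.
The reverse primer's reverse complement is GCGGAGCCG, matching at positions 70–78.
Each forward site pairs with the reverse site to give a product ending at position 78: sizes 60, 42 bp.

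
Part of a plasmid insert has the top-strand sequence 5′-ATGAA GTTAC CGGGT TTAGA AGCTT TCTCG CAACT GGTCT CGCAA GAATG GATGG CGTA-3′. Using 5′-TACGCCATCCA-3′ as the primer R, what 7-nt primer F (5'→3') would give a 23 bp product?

5'-GTCTCGC-3'

The reverse primer's reverse complement TGGATGGCGTA matches the template at positions 49–59, so the product ends at position 59.
A 23 bp product then starts at position 59 − 23 + 1 = 37.
The forward primer is identical to the top strand there: GTCTCGC.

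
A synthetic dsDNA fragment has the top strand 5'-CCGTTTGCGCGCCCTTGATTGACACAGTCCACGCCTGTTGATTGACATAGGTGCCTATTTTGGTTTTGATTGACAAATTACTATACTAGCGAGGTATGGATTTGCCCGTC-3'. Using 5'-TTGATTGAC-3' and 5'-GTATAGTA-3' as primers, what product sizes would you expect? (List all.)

The forward primer TTGATTGAC matches the top strand at positions 15–23, 38–46, 66–74.
The reverse primer's reverse complement is TACTATAC, matching at positions 79–86.
Each forward site pairs with the reverse site to give a product ending at position 86: sizes 72, 49, 21 bp.

72 bp, 49 bp, 21 bp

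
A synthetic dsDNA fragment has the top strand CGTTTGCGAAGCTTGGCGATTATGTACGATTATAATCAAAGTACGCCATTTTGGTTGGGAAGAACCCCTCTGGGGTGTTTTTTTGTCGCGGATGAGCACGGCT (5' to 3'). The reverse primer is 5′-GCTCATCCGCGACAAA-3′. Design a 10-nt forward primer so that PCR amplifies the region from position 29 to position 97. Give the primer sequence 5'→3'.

5'-ATTATAATCA-3'

The reverse primer's reverse complement TTTGTCGCGGATGAGC matches the template at positions 82–97; the product starts at position 29.
The forward primer is identical to the top strand over positions 29–38: ATTATAATCA.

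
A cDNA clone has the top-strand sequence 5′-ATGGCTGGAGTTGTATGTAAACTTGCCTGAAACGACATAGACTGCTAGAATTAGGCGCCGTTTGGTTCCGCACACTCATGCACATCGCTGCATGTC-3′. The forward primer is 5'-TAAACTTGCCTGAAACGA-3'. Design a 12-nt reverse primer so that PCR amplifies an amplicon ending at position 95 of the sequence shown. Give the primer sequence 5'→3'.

The forward primer binds at positions 18–35; the product's 3' end on the top strand is position 95.
The reverse primer anneals to the top strand over positions 84–95, i.e. to ATCGCTGCATGT.
Its sequence written 5'→3' is the reverse complement: ACATGCAGCGAT.

5'-ACATGCAGCGAT-3'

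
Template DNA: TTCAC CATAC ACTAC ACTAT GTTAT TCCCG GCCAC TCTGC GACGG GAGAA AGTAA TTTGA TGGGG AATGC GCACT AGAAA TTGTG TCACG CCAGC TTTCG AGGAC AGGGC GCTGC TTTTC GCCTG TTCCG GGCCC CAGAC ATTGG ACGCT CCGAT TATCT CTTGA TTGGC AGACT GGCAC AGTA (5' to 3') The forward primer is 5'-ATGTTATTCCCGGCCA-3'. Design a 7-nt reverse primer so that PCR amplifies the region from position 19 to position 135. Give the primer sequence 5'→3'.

5'-GGGCCCG-3'

The product's 3' end on the top strand is position 135.
The reverse primer anneals to the top strand over positions 129–135, i.e. to CGGGCCC.
Its sequence written 5'→3' is the reverse complement: GGGCCCG.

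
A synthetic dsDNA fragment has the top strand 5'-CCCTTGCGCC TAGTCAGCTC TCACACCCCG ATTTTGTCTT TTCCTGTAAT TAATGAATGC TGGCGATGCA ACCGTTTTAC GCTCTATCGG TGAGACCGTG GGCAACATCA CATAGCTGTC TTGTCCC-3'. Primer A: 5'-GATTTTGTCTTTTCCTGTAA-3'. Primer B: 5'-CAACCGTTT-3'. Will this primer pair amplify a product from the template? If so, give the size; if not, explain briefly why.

No product — both primers anneal to the same strand and extend in the same direction.

Primer A (GATTTTGTCTTTTCCTGTAA) matches the top strand at positions 30–49 (3' end points downstream).
Primer B (CAACCGTTT) also matches the top strand directly, at positions 69–77 — its reverse complement AAACGGTTG is not present.
Both primers anneal to the bottom strand with 3' ends pointing the same way, so neither can prime synthesis back toward the other.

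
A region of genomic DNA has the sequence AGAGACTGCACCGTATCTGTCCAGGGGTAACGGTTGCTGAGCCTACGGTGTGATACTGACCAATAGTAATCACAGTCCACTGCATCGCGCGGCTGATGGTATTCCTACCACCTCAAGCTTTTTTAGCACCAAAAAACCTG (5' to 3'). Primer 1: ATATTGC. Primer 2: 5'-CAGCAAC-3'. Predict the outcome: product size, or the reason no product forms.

Primer 1 (ATATTGC) does not match the top strand, and its reverse complement GCAATAT does not match either.
With no annealing site for primer 1, no amplification occurs.

No product — primer 1 has no binding site in the template.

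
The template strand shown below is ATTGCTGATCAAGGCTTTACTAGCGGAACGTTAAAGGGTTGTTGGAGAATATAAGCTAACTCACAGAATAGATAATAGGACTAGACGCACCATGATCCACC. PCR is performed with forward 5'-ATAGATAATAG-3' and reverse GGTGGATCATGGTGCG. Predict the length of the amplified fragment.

34 bp

Forward primer ATAGATAATAG is found on the top strand at positions 68–78.
Reverse complement of the reverse primer: CGCACCATGATCCACC. This occurs on the top strand at positions 86–101.
The product runs from position 68 to position 101, so its length is 101 − 68 + 1 = 34 bp.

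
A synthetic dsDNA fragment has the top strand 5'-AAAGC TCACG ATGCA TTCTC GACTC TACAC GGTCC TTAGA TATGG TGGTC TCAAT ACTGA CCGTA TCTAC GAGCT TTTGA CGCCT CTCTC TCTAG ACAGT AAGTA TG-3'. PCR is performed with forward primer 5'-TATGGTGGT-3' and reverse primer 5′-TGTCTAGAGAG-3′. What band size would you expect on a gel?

Scanning the template, TATGGTGGT occurs at positions 41–49; this primer anneals to the bottom strand there with its 3' end pointing downstream.
Taking the reverse complement of TGTCTAGAGAG gives CTCTCTAGACA, found at positions 88–98 on the template; the primer anneals here to the top strand with its 3' end pointing upstream.
Amplicon spans positions 41–98: 58 bp.

58 bp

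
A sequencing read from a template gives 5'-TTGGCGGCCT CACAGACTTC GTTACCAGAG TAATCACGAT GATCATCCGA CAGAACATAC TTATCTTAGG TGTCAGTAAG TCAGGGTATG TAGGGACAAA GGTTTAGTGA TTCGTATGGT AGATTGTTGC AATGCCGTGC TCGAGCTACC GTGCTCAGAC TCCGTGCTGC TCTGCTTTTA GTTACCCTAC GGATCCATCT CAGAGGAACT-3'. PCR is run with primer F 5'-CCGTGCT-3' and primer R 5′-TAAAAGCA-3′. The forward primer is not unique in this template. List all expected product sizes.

The forward primer CCGTGCT matches the top strand at positions 135–141, 149–155, 162–168.
The reverse primer's reverse complement is TGCTTTTA, matching at positions 173–180.
Each forward site pairs with the reverse site to give a product ending at position 180: sizes 46, 32, 19 bp.

46 bp, 32 bp, 19 bp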